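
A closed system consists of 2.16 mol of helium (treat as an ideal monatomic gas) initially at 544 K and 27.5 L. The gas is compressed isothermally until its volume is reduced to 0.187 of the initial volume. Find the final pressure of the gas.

P₁ = nRT₁/V₁ = 2.16×8.314×544/27.5 = 355 kPa.
Isothermal: T stays 544 K; PV = const ⇒ V₂ = 5.14 L, P₂ = 1900 kPa.

1900 kPa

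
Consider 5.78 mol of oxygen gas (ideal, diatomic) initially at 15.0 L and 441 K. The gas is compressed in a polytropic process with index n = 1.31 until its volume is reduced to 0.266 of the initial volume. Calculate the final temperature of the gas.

665 K

P₁ = nRT₁/V₁ = 5.78×8.314×441/15.0 = 1410 kPa.
Polytropic n=1.31: T₂ = T₁(V₁/V₂)^(n−1) = 441×(3.76)^0.31 = 665 K; P₂ = P₁(V₁/V₂)^n = 8010 kPa.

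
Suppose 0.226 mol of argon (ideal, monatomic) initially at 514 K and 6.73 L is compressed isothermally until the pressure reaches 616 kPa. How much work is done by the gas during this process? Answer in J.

P₁ = nRT₁/V₁ = 0.226×8.314×514/6.73 = 144 kPa.
Isothermal: T stays 514 K; PV = const ⇒ V₂ = 1.57 L, P₂ = 616 kPa.
W = nRT ln(V₂/V₁) = 0.226×8.314×514×ln(0.233) = -1410 J.

-1410 J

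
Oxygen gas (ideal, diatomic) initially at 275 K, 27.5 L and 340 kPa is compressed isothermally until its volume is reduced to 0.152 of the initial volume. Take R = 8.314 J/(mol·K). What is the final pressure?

2240 kPa

Isothermal: T stays 275 K; PV = const ⇒ V₂ = 4.18 L, P₂ = 2240 kPa.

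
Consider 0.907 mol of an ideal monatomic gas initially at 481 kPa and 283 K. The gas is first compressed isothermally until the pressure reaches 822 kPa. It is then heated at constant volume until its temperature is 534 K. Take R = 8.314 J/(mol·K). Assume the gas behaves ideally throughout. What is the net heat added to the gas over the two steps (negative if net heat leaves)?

1700 J

V₁ = nRT₁/P₁ = 0.907×8.314×283/481 = 4.44 L.
Step 1 — Isothermal: T stays 283 K; PV = const ⇒ V₂ = 2.60 L, P₂ = 822 kPa.
ΔU = 0 (ideal gas, T constant).
W = nRT ln(V₂/V₁) = 0.907×8.314×283×ln(0.585) = -1140 J.
Q = ΔU + W = -1140 J.
State after step 1: P = 822 kPa, V = 2.60 L, T = 283 K.
Step 2 — Isochoric: V stays 2.60 L; P/T = const ⇒ T₂ = 534 K, P₂ = 1550 kPa.
W = 0 (no volume change).
ΔU = nCvΔT = 0.907×12.5×(534−283) = 2840 J.
Q = ΔU = 2840 J.
Net over both steps: W = -1140 J, Q = 1700 J, ΔU = 2840 J.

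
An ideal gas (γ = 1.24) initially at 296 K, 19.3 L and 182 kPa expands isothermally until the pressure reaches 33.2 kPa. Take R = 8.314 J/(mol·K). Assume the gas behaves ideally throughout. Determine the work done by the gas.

n = P₁V₁/(RT₁) = 182×19.3/(8.314×296) = 1.43 mol.
Isothermal: T stays 296 K; PV = const ⇒ V₂ = 106 L, P₂ = 33.2 kPa.
W = nRT ln(V₂/V₁) = 1.43×8.314×296×ln(5.48) = 5980 J.

5980 J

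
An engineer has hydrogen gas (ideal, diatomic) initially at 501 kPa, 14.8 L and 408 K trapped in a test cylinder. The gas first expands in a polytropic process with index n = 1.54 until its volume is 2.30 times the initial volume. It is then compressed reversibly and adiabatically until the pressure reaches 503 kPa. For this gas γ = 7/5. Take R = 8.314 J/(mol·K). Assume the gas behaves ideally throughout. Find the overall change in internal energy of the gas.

n = P₁V₁/(RT₁) = 501×14.8/(8.314×408) = 2.19 mol.
Step 1 — Polytropic n=1.54: T₂ = T₁(V₁/V₂)^(n−1) = 408×(0.435)^0.54 = 260 K; P₂ = P₁(V₁/V₂)^n = 139 kPa.
W = (P₁V₁−P₂V₂)/(n−1) = (501×14.8−139×34.0)/0.54 = 4970 J.
ΔU = nCvΔT = 2.19×20.8×(260−408) = -6710 J.
Q = ΔU + W = -1740 J.
State after step 1: P = 139 kPa, V = 34.0 L, T = 260 K.
Step 2 — Adiabatic: T₂/T₁ = (P₂/P₁)^((γ−1)/γ) ⇒ T₂ = 260×(3.62)^0.286 = 376 K; V₂ = 13.6 L.
ΔU = nCvΔT = 2.19×20.8×(376−260) = 5250 J.
Q = 0 for an adiabatic process, so W = −ΔU = -5250 J.
Net over both steps: W = -279 J, Q = -1740 J, ΔU = -1460 J.

-1460 J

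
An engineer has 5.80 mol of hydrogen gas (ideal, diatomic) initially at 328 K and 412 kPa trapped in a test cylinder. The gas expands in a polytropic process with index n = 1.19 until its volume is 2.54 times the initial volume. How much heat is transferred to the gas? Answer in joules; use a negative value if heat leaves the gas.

7090 J

V₁ = nRT₁/P₁ = 5.80×8.314×328/412 = 38.4 L.
Polytropic n=1.19: T₂ = T₁(V₁/V₂)^(n−1) = 328×(0.394)^0.19 = 275 K; P₂ = P₁(V₁/V₂)^n = 136 kPa.
W = (P₁V₁−P₂V₂)/(n−1) = (412×38.4−136×97.5)/0.19 = 13500 J.
ΔU = nCvΔT = 5.80×20.8×(275−328) = -6420 J.
Q = ΔU + W = 7090 J.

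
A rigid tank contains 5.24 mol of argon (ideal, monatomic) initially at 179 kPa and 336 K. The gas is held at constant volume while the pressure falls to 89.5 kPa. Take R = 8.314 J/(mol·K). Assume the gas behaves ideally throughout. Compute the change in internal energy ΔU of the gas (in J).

-11000 J

V₁ = nRT₁/P₁ = 5.24×8.314×336/179 = 81.8 L.
Isochoric: V stays 81.8 L; P/T = const ⇒ T₂ = 168 K, P₂ = 89.5 kPa.
For an ideal gas ΔU = nCvΔT with Cv = (3/2)R = 12.5 J/(mol·K).
ΔU = 5.24×12.5×(168−336) = -11000 J.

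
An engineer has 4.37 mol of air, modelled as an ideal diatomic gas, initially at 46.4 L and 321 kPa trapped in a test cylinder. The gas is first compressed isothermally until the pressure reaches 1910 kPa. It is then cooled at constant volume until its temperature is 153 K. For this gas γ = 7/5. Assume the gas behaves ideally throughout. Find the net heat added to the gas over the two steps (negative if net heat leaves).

-49900 J

T₁ = P₁V₁/(nR) = 321×46.4/(4.37×8.314) = 410 K.
Step 1 — Isothermal: T stays 410 K; PV = const ⇒ V₂ = 7.80 L, P₂ = 1910 kPa.
ΔU = 0 (ideal gas, T constant).
W = nRT ln(V₂/V₁) = 4.37×8.314×410×ln(0.168) = -26600 J.
Q = ΔU + W = -26600 J.
State after step 1: P = 1910 kPa, V = 7.80 L, T = 410 K.
Step 2 — Isochoric: V stays 7.80 L; P/T = const ⇒ T₂ = 153 K, P₂ = 713 kPa.
W = 0 (no volume change).
ΔU = nCvΔT = 4.37×20.8×(153−410) = -23300 J.
Q = ΔU = -23300 J.
Net over both steps: W = -26600 J, Q = -49900 J, ΔU = -23300 J.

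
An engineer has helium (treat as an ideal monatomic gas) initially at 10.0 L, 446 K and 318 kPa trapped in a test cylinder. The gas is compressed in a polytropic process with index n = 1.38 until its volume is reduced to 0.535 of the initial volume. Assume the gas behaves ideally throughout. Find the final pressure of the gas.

754 kPa

Polytropic n=1.38: T₂ = T₁(V₁/V₂)^(n−1) = 446×(1.87)^0.38 = 566 K; P₂ = P₁(V₁/V₂)^n = 754 kPa.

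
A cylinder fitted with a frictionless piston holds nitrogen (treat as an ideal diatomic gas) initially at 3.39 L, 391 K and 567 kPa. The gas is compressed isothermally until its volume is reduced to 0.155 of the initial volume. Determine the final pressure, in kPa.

Isothermal: T stays 391 K; PV = const ⇒ V₂ = 0.525 L, P₂ = 3660 kPa.

3660 kPa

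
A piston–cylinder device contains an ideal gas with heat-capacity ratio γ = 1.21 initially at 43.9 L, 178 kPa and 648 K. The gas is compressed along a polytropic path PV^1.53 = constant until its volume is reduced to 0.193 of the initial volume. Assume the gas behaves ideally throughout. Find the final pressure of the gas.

Polytropic n=1.53: T₂ = T₁(V₁/V₂)^(n−1) = 648×(5.18)^0.53 = 1550 K; P₂ = P₁(V₁/V₂)^n = 2210 kPa.

2210 kPa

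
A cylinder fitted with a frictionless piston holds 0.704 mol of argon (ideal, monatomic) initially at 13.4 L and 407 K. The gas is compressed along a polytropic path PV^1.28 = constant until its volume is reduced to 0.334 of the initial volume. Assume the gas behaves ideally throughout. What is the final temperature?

P₁ = nRT₁/V₁ = 0.704×8.314×407/13.4 = 178 kPa.
Polytropic n=1.28: T₂ = T₁(V₁/V₂)^(n−1) = 407×(2.99)^0.28 = 553 K; P₂ = P₁(V₁/V₂)^n = 724 kPa.

553 K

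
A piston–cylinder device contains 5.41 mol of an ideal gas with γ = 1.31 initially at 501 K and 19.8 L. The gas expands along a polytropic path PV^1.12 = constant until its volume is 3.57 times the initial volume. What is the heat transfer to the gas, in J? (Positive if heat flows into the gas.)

16300 J

P₁ = nRT₁/V₁ = 5.41×8.314×501/19.8 = 1140 kPa.
Polytropic n=1.12: T₂ = T₁(V₁/V₂)^(n−1) = 501×(0.280)^0.12 = 430 K; P₂ = P₁(V₁/V₂)^n = 274 kPa.
W = (P₁V₁−P₂V₂)/(n−1) = (1140×19.8−274×70.7)/0.12 = 26600 J.
ΔU = nCvΔT = 5.41×26.8×(430−501) = -10300 J.
Q = ΔU + W = 16300 J.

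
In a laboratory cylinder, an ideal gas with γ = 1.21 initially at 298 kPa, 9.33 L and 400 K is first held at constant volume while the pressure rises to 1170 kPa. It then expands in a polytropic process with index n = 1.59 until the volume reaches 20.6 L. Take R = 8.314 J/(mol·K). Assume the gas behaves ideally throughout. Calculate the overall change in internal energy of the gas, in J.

19300 J

n = P₁V₁/(RT₁) = 298×9.33/(8.314×400) = 0.836 mol.
Step 1 — Isochoric: V stays 9.33 L; P/T = const ⇒ T₂ = 1570 K, P₂ = 1170 kPa.
W = 0 (no volume change).
ΔU = nCvΔT = 0.836×39.6×(1570−400) = 38700 J.
Q = ΔU = 38700 J.
State after step 1: P = 1170 kPa, V = 9.33 L, T = 1570 K.
Step 2 — Polytropic n=1.59: T₂ = T₁(V₁/V₂)^(n−1) = 1570×(0.453)^0.59 = 984 K; P₂ = P₁(V₁/V₂)^n = 332 kPa.
W = (P₁V₁−P₂V₂)/(n−1) = (1170×9.33−332×20.6)/0.59 = 6910 J.
ΔU = nCvΔT = 0.836×39.6×(984−1570) = -19400 J.
Q = ΔU + W = -12500 J.
Net over both steps: W = 6910 J, Q = 26200 J, ΔU = 19300 J.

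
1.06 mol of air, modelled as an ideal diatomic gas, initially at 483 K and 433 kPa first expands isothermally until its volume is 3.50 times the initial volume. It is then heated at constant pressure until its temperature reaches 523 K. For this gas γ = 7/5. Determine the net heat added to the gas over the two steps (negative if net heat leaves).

V₁ = nRT₁/P₁ = 1.06×8.314×483/433 = 9.83 L.
Step 1 — Isothermal: T stays 483 K; PV = const ⇒ V₂ = 34.4 L, P₂ = 124 kPa.
ΔU = 0 (ideal gas, T constant).
W = nRT ln(V₂/V₁) = 1.06×8.314×483×ln(3.50) = 5330 J.
Q = ΔU + W = 5330 J.
State after step 1: P = 124 kPa, V = 34.4 L, T = 483 K.
Step 2 — Isobaric: P stays 124 kPa; V/T = const ⇒ T₂ = 523 K, V₂ = 37.3 L.
W = PΔV = 124×(37.3−34.4) kPa·L = 353 J.
ΔU = nCvΔT = 1.06×20.8×(523−483) = 881 J.
Q = ΔU + W = nCpΔT = 1230 J.
Net over both steps: W = 5690 J, Q = 6570 J, ΔU = 881 J.

6570 J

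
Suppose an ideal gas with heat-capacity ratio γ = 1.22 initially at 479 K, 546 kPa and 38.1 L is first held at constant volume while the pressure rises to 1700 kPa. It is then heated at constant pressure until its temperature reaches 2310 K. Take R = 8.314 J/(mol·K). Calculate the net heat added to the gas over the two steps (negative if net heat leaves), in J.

n = P₁V₁/(RT₁) = 546×38.1/(8.314×479) = 5.22 mol.
Step 1 — Isochoric: V stays 38.1 L; P/T = const ⇒ T₂ = 1490 K, P₂ = 1700 kPa.
W = 0 (no volume change).
ΔU = nCvΔT = 5.22×37.8×(1490−479) = 200000 J.
Q = ΔU = 200000 J.
State after step 1: P = 1700 kPa, V = 38.1 L, T = 1490 K.
Step 2 — Isobaric: P stays 1700 kPa; V/T = const ⇒ T₂ = 2310 K, V₂ = 59.0 L.
W = PΔV = 1700×(59.0−38.1) kPa·L = 35600 J.
ΔU = nCvΔT = 5.22×37.8×(2310−1490) = 162000 J.
Q = ΔU + W = nCpΔT = 197000 J.
Net over both steps: W = 35600 J, Q = 397000 J, ΔU = 361000 J.

397000 J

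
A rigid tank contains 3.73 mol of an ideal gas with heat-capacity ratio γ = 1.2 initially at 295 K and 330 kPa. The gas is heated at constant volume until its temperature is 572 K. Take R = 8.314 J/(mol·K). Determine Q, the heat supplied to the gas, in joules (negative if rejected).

V₁ = nRT₁/P₁ = 3.73×8.314×295/330 = 27.7 L.
Isochoric: V stays 27.7 L; P/T = const ⇒ T₂ = 572 K, P₂ = 640 kPa.
W = 0 (no volume change).
ΔU = nCvΔT = 3.73×41.6×(572−295) = 43000 J.
Q = ΔU = 43000 J.

43000 J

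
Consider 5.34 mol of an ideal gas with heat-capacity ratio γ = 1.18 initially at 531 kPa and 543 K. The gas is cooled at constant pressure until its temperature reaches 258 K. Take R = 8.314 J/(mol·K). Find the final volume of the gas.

21.6 L

V₁ = nRT₁/P₁ = 5.34×8.314×543/531 = 45.4 L.
Isobaric: P stays 531 kPa; V/T = const ⇒ T₂ = 258 K, V₂ = 21.6 L.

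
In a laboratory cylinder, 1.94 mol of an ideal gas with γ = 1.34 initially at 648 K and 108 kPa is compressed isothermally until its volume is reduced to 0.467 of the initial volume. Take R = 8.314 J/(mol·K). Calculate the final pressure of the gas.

V₁ = nRT₁/P₁ = 1.94×8.314×648/108 = 96.8 L.
Isothermal: T stays 648 K; PV = const ⇒ V₂ = 45.2 L, P₂ = 231 kPa.

231 kPa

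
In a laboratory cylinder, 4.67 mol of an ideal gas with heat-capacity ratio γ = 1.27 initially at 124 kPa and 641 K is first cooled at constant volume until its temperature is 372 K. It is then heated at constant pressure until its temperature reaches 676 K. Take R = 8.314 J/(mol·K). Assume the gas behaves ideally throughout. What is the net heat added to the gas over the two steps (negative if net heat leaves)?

16800 J

V₁ = nRT₁/P₁ = 4.67×8.314×641/124 = 201 L.
Step 1 — Isochoric: V stays 201 L; P/T = const ⇒ T₂ = 372 K, P₂ = 72.0 kPa.
W = 0 (no volume change).
ΔU = nCvΔT = 4.67×30.8×(372−641) = -38700 J.
Q = ΔU = -38700 J.
State after step 1: P = 72.0 kPa, V = 201 L, T = 372 K.
Step 2 — Isobaric: P stays 72.0 kPa; V/T = const ⇒ T₂ = 676 K, V₂ = 365 L.
W = PΔV = 72.0×(365−201) kPa·L = 11800 J.
ΔU = nCvΔT = 4.67×30.8×(676−372) = 43700 J.
Q = ΔU + W = nCpΔT = 55500 J.
Net over both steps: W = 11800 J, Q = 16800 J, ΔU = 5030 J.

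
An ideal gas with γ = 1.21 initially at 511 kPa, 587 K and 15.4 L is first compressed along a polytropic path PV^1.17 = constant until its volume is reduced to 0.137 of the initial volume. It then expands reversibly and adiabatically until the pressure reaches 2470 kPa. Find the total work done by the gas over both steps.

-12200 J

n = P₁V₁/(RT₁) = 511×15.4/(8.314×587) = 1.61 mol.
Step 1 — Polytropic n=1.17: T₂ = T₁(V₁/V₂)^(n−1) = 587×(7.30)^0.17 = 823 K; P₂ = P₁(V₁/V₂)^n = 5230 kPa.
W = (P₁V₁−P₂V₂)/(n−1) = (511×15.4−5230×2.11)/0.17 = -18600 J.
ΔU = nCvΔT = 1.61×39.6×(823−587) = 15100 J.
Q = ΔU + W = -3540 J.
State after step 1: P = 5230 kPa, V = 2.11 L, T = 823 K.
Step 2 — Adiabatic: T₂/T₁ = (P₂/P₁)^((γ−1)/γ) ⇒ T₂ = 823×(0.472)^0.174 = 723 K; V₂ = 3.92 L.
ΔU = nCvΔT = 1.61×39.6×(723−823) = -6410 J.
Q = 0 for an adiabatic process, so W = −ΔU = 6410 J.
Net over both steps: W = -12200 J, Q = -3540 J, ΔU = 8650 J.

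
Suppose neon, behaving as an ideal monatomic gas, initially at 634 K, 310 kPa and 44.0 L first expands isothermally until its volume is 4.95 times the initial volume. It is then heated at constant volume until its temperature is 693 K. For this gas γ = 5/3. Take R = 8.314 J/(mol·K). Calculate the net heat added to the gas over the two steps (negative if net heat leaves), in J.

23700 J

n = P₁V₁/(RT₁) = 310×44.0/(8.314×634) = 2.59 mol.
Step 1 — Isothermal: T stays 634 K; PV = const ⇒ V₂ = 218 L, P₂ = 62.6 kPa.
ΔU = 0 (ideal gas, T constant).
W = nRT ln(V₂/V₁) = 2.59×8.314×634×ln(4.95) = 21800 J.
Q = ΔU + W = 21800 J.
State after step 1: P = 62.6 kPa, V = 218 L, T = 634 K.
Step 2 — Isochoric: V stays 218 L; P/T = const ⇒ T₂ = 693 K, P₂ = 68.5 kPa.
W = 0 (no volume change).
ΔU = nCvΔT = 2.59×12.5×(693−634) = 1900 J.
Q = ΔU = 1900 J.
Net over both steps: W = 21800 J, Q = 23700 J, ΔU = 1900 J.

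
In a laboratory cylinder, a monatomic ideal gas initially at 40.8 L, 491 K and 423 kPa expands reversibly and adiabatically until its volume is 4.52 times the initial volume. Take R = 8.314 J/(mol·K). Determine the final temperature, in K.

180 K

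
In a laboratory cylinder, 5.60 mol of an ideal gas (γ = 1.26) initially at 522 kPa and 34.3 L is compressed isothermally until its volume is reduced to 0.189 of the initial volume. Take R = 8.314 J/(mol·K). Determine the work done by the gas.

T₁ = P₁V₁/(nR) = 522×34.3/(5.60×8.314) = 385 K.
Isothermal: T stays 385 K; PV = const ⇒ V₂ = 6.48 L, P₂ = 2760 kPa.
W = nRT ln(V₂/V₁) = 5.60×8.314×385×ln(0.189) = -29800 J.

-29800 J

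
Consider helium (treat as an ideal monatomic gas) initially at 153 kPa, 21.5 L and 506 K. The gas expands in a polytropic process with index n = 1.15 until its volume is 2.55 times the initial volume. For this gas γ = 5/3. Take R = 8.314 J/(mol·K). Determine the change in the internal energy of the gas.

n = P₁V₁/(RT₁) = 153×21.5/(8.314×506) = 0.782 mol.
Polytropic n=1.15: T₂ = T₁(V₁/V₂)^(n−1) = 506×(0.392)^0.15 = 440 K; P₂ = P₁(V₁/V₂)^n = 52.1 kPa.
For an ideal gas ΔU = nCvΔT with Cv = (3/2)R = 12.5 J/(mol·K).
ΔU = 0.782×12.5×(440−506) = -646 J.

-646 J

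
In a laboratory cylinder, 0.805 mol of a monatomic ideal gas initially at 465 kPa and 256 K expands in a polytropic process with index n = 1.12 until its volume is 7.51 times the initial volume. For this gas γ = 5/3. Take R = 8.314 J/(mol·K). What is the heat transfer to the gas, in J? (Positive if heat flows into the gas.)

V₁ = nRT₁/P₁ = 0.805×8.314×256/465 = 3.68 L.
Polytropic n=1.12: T₂ = T₁(V₁/V₂)^(n−1) = 256×(0.133)^0.12 = 201 K; P₂ = P₁(V₁/V₂)^n = 48.6 kPa.
W = (P₁V₁−P₂V₂)/(n−1) = (465×3.68−48.6×27.7)/0.12 = 3070 J.
ΔU = nCvΔT = 0.805×12.5×(201−256) = -552 J.
Q = ΔU + W = 2520 J.

2520 J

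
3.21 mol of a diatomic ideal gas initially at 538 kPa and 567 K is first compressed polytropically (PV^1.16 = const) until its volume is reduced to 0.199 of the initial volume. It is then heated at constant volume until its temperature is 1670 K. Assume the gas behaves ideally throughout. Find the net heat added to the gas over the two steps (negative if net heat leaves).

V₁ = nRT₁/P₁ = 3.21×8.314×567/538 = 28.1 L.
Step 1 — Polytropic n=1.16: T₂ = T₁(V₁/V₂)^(n−1) = 567×(5.03)^0.16 = 734 K; P₂ = P₁(V₁/V₂)^n = 3500 kPa.
W = (P₁V₁−P₂V₂)/(n−1) = (538×28.1−3500×5.60)/0.16 = -27900 J.
ΔU = nCvΔT = 3.21×20.8×(734−567) = 11200 J.
Q = ΔU + W = -16700 J.
State after step 1: P = 3500 kPa, V = 5.60 L, T = 734 K.
Step 2 — Isochoric: V stays 5.60 L; P/T = const ⇒ T₂ = 1670 K, P₂ = 7960 kPa.
W = 0 (no volume change).
ΔU = nCvΔT = 3.21×20.8×(1670−734) = 62400 J.
Q = ΔU = 62400 J.
Net over both steps: W = -27900 J, Q = 45700 J, ΔU = 73600 J.

45700 J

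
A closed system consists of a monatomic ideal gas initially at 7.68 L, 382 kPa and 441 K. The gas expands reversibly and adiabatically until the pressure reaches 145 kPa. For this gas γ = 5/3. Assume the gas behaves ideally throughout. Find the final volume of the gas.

13.7 L

Adiabatic: T₂/T₁ = (P₂/P₁)^((γ−1)/γ) ⇒ T₂ = 441×(0.380)^0.400 = 299 K; V₂ = 13.7 L.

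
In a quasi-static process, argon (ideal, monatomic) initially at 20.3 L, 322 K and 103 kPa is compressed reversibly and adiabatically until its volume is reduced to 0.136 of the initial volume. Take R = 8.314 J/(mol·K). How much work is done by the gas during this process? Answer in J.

-8720 J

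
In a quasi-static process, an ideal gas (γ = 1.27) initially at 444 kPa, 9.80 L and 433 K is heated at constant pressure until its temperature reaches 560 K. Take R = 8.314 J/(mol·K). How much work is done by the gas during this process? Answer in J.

n = P₁V₁/(RT₁) = 444×9.80/(8.314×433) = 1.21 mol.
Isobaric: P stays 444 kPa; V/T = const ⇒ T₂ = 560 K, V₂ = 12.7 L.
W = PΔV = 444×(12.7−9.80) kPa·L = 1280 J.

1280 J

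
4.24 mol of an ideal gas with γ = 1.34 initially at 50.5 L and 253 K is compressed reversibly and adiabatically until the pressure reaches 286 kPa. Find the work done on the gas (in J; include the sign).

P₁ = nRT₁/V₁ = 4.24×8.314×253/50.5 = 177 kPa.
Adiabatic: T₂/T₁ = (P₂/P₁)^((γ−1)/γ) ⇒ T₂ = 253×(1.62)^0.254 = 286 K; V₂ = 35.2 L.
ΔU = nCvΔT = 4.24×24.5×(286−253) = 3410 J.
Q = 0 for an adiabatic process, so W = −ΔU = -3410 J.
Work done on the gas = −W_by = 3410 J.

3410 J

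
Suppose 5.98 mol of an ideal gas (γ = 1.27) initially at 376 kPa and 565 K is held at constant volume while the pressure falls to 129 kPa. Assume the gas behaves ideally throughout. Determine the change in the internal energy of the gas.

V₁ = nRT₁/P₁ = 5.98×8.314×565/376 = 74.7 L.
Isochoric: V stays 74.7 L; P/T = const ⇒ T₂ = 194 K, P₂ = 129 kPa.
For an ideal gas ΔU = nCvΔT with Cv = R/(γ−1) = 30.8 J/(mol·K).
ΔU = 5.98×30.8×(194−565) = -68300 J.

-68300 J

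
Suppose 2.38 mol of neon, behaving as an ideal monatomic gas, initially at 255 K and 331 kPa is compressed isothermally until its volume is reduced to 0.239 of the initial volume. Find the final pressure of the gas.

1380 kPa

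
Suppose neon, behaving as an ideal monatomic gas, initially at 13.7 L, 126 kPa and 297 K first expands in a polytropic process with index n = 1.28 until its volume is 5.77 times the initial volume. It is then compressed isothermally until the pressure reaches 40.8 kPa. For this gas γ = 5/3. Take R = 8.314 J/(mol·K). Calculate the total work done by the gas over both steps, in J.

1210 J

n = P₁V₁/(RT₁) = 126×13.7/(8.314×297) = 0.699 mol.
Step 1 — Polytropic n=1.28: T₂ = T₁(V₁/V₂)^(n−1) = 297×(0.173)^0.28 = 182 K; P₂ = P₁(V₁/V₂)^n = 13.4 kPa.
W = (P₁V₁−P₂V₂)/(n−1) = (126×13.7−13.4×79.0)/0.28 = 2390 J.
ΔU = nCvΔT = 0.699×12.5×(182−297) = -1000 J.
Q = ΔU + W = 1390 J.
State after step 1: P = 13.4 kPa, V = 79.0 L, T = 182 K.
Step 2 — Isothermal: T stays 182 K; PV = const ⇒ V₂ = 25.9 L, P₂ = 40.8 kPa.
ΔU = 0 (ideal gas, T constant).
W = nRT ln(V₂/V₁) = 0.699×8.314×182×ln(0.328) = -1180 J.
Q = ΔU + W = -1180 J.
Net over both steps: W = 1210 J, Q = 208 J, ΔU = -1000 J.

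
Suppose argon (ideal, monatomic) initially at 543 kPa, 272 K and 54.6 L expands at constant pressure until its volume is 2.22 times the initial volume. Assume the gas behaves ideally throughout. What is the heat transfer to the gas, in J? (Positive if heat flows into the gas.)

n = P₁V₁/(RT₁) = 543×54.6/(8.314×272) = 13.1 mol.
Isobaric: P stays 543 kPa; V/T = const ⇒ T₂ = 604 K, V₂ = 121 L.
W = PΔV = 543×(121−54.6) kPa·L = 36200 J.
ΔU = nCvΔT = 13.1×12.5×(604−272) = 54300 J.
Q = ΔU + W = nCpΔT = 90400 J.

90400 J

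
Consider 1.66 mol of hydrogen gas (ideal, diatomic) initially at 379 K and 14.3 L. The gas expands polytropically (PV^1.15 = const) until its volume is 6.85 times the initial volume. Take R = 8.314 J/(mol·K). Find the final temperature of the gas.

284 K

P₁ = nRT₁/V₁ = 1.66×8.314×379/14.3 = 366 kPa.
Polytropic n=1.15: T₂ = T₁(V₁/V₂)^(n−1) = 379×(0.146)^0.15 = 284 K; P₂ = P₁(V₁/V₂)^n = 40.0 kPa.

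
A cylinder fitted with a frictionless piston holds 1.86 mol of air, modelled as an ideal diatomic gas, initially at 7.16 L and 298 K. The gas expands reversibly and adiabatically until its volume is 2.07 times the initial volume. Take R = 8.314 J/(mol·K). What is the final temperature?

P₁ = nRT₁/V₁ = 1.86×8.314×298/7.16 = 644 kPa.
Adiabatic: TV^(γ−1) = const ⇒ T₂ = 298×(0.483)^0.400 = 223 K; PV^γ = const ⇒ P₂ = 232 kPa.

223 K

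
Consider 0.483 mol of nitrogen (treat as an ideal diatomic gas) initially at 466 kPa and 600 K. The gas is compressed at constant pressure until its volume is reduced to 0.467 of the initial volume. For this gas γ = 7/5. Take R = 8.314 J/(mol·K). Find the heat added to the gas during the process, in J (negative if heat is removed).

-4490 J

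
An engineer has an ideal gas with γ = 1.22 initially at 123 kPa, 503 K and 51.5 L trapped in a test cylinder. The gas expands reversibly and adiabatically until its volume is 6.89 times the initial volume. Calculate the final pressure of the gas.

11.7 kPa

Adiabatic: TV^(γ−1) = const ⇒ T₂ = 503×(0.145)^0.220 = 329 K; PV^γ = const ⇒ P₂ = 11.7 kPa.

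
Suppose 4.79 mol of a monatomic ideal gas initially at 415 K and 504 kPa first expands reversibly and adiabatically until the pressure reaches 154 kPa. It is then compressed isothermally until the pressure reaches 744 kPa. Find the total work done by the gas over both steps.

V₁ = nRT₁/P₁ = 4.79×8.314×415/504 = 32.8 L.
Step 1 — Adiabatic: T₂/T₁ = (P₂/P₁)^((γ−1)/γ) ⇒ T₂ = 415×(0.306)^0.400 = 258 K; V₂ = 66.8 L.
ΔU = nCvΔT = 4.79×12.5×(258−415) = -9360 J.
Q = 0 for an adiabatic process, so W = −ΔU = 9360 J.
State after step 1: P = 154 kPa, V = 66.8 L, T = 258 K.
Step 2 — Isothermal: T stays 258 K; PV = const ⇒ V₂ = 13.8 L, P₂ = 744 kPa.
ΔU = 0 (ideal gas, T constant).
W = nRT ln(V₂/V₁) = 4.79×8.314×258×ln(0.207) = -16200 J.
Q = ΔU + W = -16200 J.
Net over both steps: W = -6840 J, Q = -16200 J, ΔU = -9360 J.

-6840 J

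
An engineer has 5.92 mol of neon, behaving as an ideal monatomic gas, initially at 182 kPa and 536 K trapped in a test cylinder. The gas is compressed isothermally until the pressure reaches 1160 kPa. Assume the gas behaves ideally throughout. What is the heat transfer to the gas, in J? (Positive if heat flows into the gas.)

V₁ = nRT₁/P₁ = 5.92×8.314×536/182 = 145 L.
Isothermal: T stays 536 K; PV = const ⇒ V₂ = 22.7 L, P₂ = 1160 kPa.
ΔU = 0 (ideal gas, T constant).
W = nRT ln(V₂/V₁) = 5.92×8.314×536×ln(0.157) = -48900 J.
Q = ΔU + W = -48900 J.

-48900 J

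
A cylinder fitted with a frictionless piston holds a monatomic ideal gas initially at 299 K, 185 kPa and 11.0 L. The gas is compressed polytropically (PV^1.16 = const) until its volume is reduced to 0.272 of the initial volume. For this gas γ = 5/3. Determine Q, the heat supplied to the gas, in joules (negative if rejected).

n = P₁V₁/(RT₁) = 185×11.0/(8.314×299) = 0.819 mol.
Polytropic n=1.16: T₂ = T₁(V₁/V₂)^(n−1) = 299×(3.68)^0.16 = 368 K; P₂ = P₁(V₁/V₂)^n = 838 kPa.
W = (P₁V₁−P₂V₂)/(n−1) = (185×11.0−838×2.99)/0.16 = -2950 J.
ΔU = nCvΔT = 0.819×12.5×(368−299) = 707 J.
Q = ΔU + W = -2240 J.

-2240 J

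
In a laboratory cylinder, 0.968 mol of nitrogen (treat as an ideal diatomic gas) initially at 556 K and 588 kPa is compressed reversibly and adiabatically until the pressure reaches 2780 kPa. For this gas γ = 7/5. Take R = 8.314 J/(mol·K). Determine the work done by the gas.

-6250 J

V₁ = nRT₁/P₁ = 0.968×8.314×556/588 = 7.61 L.
Adiabatic: T₂/T₁ = (P₂/P₁)^((γ−1)/γ) ⇒ T₂ = 556×(4.73)^0.286 = 867 K; V₂ = 2.51 L.
ΔU = nCvΔT = 0.968×20.8×(867−556) = 6250 J.
Q = 0 for an adiabatic process, so W = −ΔU = -6250 J.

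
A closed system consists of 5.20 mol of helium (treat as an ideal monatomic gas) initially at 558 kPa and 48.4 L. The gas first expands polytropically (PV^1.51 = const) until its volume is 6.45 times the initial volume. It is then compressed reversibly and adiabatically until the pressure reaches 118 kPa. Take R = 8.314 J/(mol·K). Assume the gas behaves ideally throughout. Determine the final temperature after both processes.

T₁ = P₁V₁/(nR) = 558×48.4/(5.20×8.314) = 625 K.
Step 1 — Polytropic n=1.51: T₂ = T₁(V₁/V₂)^(n−1) = 625×(0.155)^0.51 = 241 K; P₂ = P₁(V₁/V₂)^n = 33.4 kPa.
W = (P₁V₁−P₂V₂)/(n−1) = (558×48.4−33.4×312)/0.51 = 32500 J.
ΔU = nCvΔT = 5.20×12.5×(241−625) = -24900 J.
Q = ΔU + W = 7630 J.
State after step 1: P = 33.4 kPa, V = 312 L, T = 241 K.
Step 2 — Adiabatic: T₂/T₁ = (P₂/P₁)^((γ−1)/γ) ⇒ T₂ = 241×(3.53)^0.400 = 400 K; V₂ = 146 L.
ΔU = nCvΔT = 5.20×12.5×(400−241) = 10300 J.
Q = 0 for an adiabatic process, so W = −ΔU = -10300 J.
Net over both steps: W = 22200 J, Q = 7630 J, ΔU = -14600 J.

400 K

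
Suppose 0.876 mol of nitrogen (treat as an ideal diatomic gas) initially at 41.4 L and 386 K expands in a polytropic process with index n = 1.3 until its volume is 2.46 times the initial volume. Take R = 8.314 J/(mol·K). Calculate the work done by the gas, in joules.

2220 J

P₁ = nRT₁/V₁ = 0.876×8.314×386/41.4 = 67.9 kPa.
Polytropic n=1.3: T₂ = T₁(V₁/V₂)^(n−1) = 386×(0.407)^0.30 = 295 K; P₂ = P₁(V₁/V₂)^n = 21.1 kPa.
W = (P₁V₁−P₂V₂)/(n−1) = (67.9×41.4−21.1×102)/0.30 = 2220 J.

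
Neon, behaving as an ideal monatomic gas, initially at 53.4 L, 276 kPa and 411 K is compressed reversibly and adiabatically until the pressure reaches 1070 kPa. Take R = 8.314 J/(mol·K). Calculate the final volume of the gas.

23.7 L

Adiabatic: T₂/T₁ = (P₂/P₁)^((γ−1)/γ) ⇒ T₂ = 411×(3.88)^0.400 = 707 K; V₂ = 23.7 L.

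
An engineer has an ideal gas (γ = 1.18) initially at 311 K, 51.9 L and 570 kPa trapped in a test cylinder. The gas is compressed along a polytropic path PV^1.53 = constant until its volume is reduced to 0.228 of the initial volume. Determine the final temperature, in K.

Polytropic n=1.53: T₂ = T₁(V₁/V₂)^(n−1) = 311×(4.39)^0.53 = 681 K; P₂ = P₁(V₁/V₂)^n = 5470 kPa.

681 K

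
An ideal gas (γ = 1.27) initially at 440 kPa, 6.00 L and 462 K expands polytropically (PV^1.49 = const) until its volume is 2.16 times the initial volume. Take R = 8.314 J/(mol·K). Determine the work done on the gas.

-1690 J

n = P₁V₁/(RT₁) = 440×6.00/(8.314×462) = 0.687 mol.
Polytropic n=1.49: T₂ = T₁(V₁/V₂)^(n−1) = 462×(0.463)^0.49 = 317 K; P₂ = P₁(V₁/V₂)^n = 140 kPa.
W = (P₁V₁−P₂V₂)/(n−1) = (440×6.00−140×13.0)/0.49 = 1690 J.
Work done on the gas = −W_by = -1690 J.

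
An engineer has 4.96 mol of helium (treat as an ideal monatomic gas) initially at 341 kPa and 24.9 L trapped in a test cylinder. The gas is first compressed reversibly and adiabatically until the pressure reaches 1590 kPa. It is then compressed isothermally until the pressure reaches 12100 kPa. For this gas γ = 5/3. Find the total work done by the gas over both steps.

-42700 J

T₁ = P₁V₁/(nR) = 341×24.9/(4.96×8.314) = 206 K.
Step 1 — Adiabatic: T₂/T₁ = (P₂/P₁)^((γ−1)/γ) ⇒ T₂ = 206×(4.66)^0.400 = 381 K; V₂ = 9.89 L.
ΔU = nCvΔT = 4.96×12.5×(381−206) = 10800 J.
Q = 0 for an adiabatic process, so W = −ΔU = -10800 J.
State after step 1: P = 1590 kPa, V = 9.89 L, T = 381 K.
Step 2 — Isothermal: T stays 381 K; PV = const ⇒ V₂ = 1.30 L, P₂ = 12100 kPa.
ΔU = 0 (ideal gas, T constant).
W = nRT ln(V₂/V₁) = 4.96×8.314×381×ln(0.131) = -31900 J.
Q = ΔU + W = -31900 J.
Net over both steps: W = -42700 J, Q = -31900 J, ΔU = 10800 J.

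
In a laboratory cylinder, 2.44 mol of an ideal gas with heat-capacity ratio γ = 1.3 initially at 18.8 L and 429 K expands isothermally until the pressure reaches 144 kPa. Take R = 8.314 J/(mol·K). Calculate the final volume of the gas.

60.4 L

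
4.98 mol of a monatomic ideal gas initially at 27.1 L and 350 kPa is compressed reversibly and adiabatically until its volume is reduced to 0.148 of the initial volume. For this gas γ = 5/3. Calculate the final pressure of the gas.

8450 kPa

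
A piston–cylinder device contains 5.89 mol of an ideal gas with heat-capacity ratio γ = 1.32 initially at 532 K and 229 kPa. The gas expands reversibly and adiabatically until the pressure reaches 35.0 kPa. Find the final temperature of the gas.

337 K

V₁ = nRT₁/P₁ = 5.89×8.314×532/229 = 114 L.
Adiabatic: T₂/T₁ = (P₂/P₁)^((γ−1)/γ) ⇒ T₂ = 532×(0.153)^0.242 = 337 K; V₂ = 472 L.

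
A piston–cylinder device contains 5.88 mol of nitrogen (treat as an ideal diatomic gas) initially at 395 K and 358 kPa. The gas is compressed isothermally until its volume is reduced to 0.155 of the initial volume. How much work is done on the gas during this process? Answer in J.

36000 J

V₁ = nRT₁/P₁ = 5.88×8.314×395/358 = 53.9 L.
Isothermal: T stays 395 K; PV = const ⇒ V₂ = 8.36 L, P₂ = 2310 kPa.
W = nRT ln(V₂/V₁) = 5.88×8.314×395×ln(0.155) = -36000 J.
Work done on the gas = −W_by = 36000 J.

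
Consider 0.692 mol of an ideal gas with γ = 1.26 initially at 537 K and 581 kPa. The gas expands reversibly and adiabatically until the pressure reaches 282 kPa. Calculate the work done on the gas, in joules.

V₁ = nRT₁/P₁ = 0.692×8.314×537/581 = 5.32 L.
Adiabatic: T₂/T₁ = (P₂/P₁)^((γ−1)/γ) ⇒ T₂ = 537×(0.485)^0.206 = 463 K; V₂ = 9.44 L.
ΔU = nCvΔT = 0.692×32.0×(463−537) = -1650 J.
Q = 0 for an adiabatic process, so W = −ΔU = 1650 J.
Work done on the gas = −W_by = -1650 J.

-1650 J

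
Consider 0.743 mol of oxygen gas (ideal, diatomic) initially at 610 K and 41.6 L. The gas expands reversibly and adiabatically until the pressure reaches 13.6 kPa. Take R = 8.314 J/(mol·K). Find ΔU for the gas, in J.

-3940 J

P₁ = nRT₁/V₁ = 0.743×8.314×610/41.6 = 90.6 kPa.
Adiabatic: T₂/T₁ = (P₂/P₁)^((γ−1)/γ) ⇒ T₂ = 610×(0.150)^0.286 = 355 K; V₂ = 161 L.
For an ideal gas ΔU = nCvΔT with Cv = (5/2)R = 20.8 J/(mol·K).
ΔU = 0.743×20.8×(355−610) = -3940 J.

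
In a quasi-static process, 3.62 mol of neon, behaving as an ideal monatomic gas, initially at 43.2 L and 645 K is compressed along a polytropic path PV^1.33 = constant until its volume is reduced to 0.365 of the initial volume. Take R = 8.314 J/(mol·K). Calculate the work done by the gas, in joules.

-23200 J

P₁ = nRT₁/V₁ = 3.62×8.314×645/43.2 = 449 kPa.
Polytropic n=1.33: T₂ = T₁(V₁/V₂)^(n−1) = 645×(2.74)^0.33 = 900 K; P₂ = P₁(V₁/V₂)^n = 1720 kPa.
W = (P₁V₁−P₂V₂)/(n−1) = (449×43.2−1720×15.8)/0.33 = -23200 J.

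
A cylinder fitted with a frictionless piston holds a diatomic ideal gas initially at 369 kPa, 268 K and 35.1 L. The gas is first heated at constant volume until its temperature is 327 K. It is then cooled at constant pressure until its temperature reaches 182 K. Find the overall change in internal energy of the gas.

n = P₁V₁/(RT₁) = 369×35.1/(8.314×268) = 5.81 mol.
Step 1 — Isochoric: V stays 35.1 L; P/T = const ⇒ T₂ = 327 K, P₂ = 450 kPa.
W = 0 (no volume change).
ΔU = nCvΔT = 5.81×20.8×(327−268) = 7130 J.
Q = ΔU = 7130 J.
State after step 1: P = 450 kPa, V = 35.1 L, T = 327 K.
Step 2 — Isobaric: P stays 450 kPa; V/T = const ⇒ T₂ = 182 K, V₂ = 19.5 L.
W = PΔV = 450×(19.5−35.1) kPa·L = -7010 J.
ΔU = nCvΔT = 5.81×20.8×(182−327) = -17500 J.
Q = ΔU + W = nCpΔT = -24500 J.
Net over both steps: W = -7010 J, Q = -17400 J, ΔU = -10400 J.

-10400 J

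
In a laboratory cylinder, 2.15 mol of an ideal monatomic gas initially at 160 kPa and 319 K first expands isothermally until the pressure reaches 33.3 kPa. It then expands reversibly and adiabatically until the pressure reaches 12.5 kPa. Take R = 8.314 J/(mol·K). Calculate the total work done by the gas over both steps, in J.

11700 J

V₁ = nRT₁/P₁ = 2.15×8.314×319/160 = 35.6 L.
Step 1 — Isothermal: T stays 319 K; PV = const ⇒ V₂ = 171 L, P₂ = 33.3 kPa.
ΔU = 0 (ideal gas, T constant).
W = nRT ln(V₂/V₁) = 2.15×8.314×319×ln(4.80) = 8950 J.
Q = ΔU + W = 8950 J.
State after step 1: P = 33.3 kPa, V = 171 L, T = 319 K.
Step 2 — Adiabatic: T₂/T₁ = (P₂/P₁)^((γ−1)/γ) ⇒ T₂ = 319×(0.375)^0.400 = 216 K; V₂ = 308 L.
ΔU = nCvΔT = 2.15×12.5×(216−319) = -2770 J.
Q = 0 for an adiabatic process, so W = −ΔU = 2770 J.
Net over both steps: W = 11700 J, Q = 8950 J, ΔU = -2770 J.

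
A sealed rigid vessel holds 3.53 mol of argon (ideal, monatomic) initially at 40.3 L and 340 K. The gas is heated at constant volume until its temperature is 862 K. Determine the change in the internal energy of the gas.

23000 J

P₁ = nRT₁/V₁ = 3.53×8.314×340/40.3 = 248 kPa.
Isochoric: V stays 40.3 L; P/T = const ⇒ T₂ = 862 K, P₂ = 628 kPa.
For an ideal gas ΔU = nCvΔT with Cv = (3/2)R = 12.5 J/(mol·K).
ΔU = 3.53×12.5×(862−340) = 23000 J.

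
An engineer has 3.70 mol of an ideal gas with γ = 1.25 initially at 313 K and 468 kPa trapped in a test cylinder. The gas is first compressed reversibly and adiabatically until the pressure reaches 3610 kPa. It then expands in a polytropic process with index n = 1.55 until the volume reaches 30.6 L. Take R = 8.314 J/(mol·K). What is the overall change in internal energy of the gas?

V₁ = nRT₁/P₁ = 3.70×8.314×313/468 = 20.6 L.
Step 1 — Adiabatic: T₂/T₁ = (P₂/P₁)^((γ−1)/γ) ⇒ T₂ = 313×(7.71)^0.200 = 471 K; V₂ = 4.01 L.
ΔU = nCvΔT = 3.70×33.3×(471−313) = 19400 J.
Q = 0 for an adiabatic process, so W = −ΔU = -19400 J.
State after step 1: P = 3610 kPa, V = 4.01 L, T = 471 K.
Step 2 — Polytropic n=1.55: T₂ = T₁(V₁/V₂)^(n−1) = 471×(0.131)^0.55 = 154 K; P₂ = P₁(V₁/V₂)^n = 155 kPa.
W = (P₁V₁−P₂V₂)/(n−1) = (3610×4.01−155×30.6)/0.55 = 17700 J.
ΔU = nCvΔT = 3.70×33.3×(154−471) = -39000 J.
Q = ΔU + W = -21300 J.
Net over both steps: W = -1710 J, Q = -21300 J, ΔU = -19600 J.

-19600 J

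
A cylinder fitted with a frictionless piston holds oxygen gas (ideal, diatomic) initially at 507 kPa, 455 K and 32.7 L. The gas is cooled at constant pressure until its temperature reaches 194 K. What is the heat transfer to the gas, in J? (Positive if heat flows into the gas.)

n = P₁V₁/(RT₁) = 507×32.7/(8.314×455) = 4.38 mol.
Isobaric: P stays 507 kPa; V/T = const ⇒ T₂ = 194 K, V₂ = 13.9 L.
W = PΔV = 507×(13.9−32.7) kPa·L = -9510 J.
ΔU = nCvΔT = 4.38×20.8×(194−455) = -23800 J.
Q = ΔU + W = nCpΔT = -33300 J.

-33300 J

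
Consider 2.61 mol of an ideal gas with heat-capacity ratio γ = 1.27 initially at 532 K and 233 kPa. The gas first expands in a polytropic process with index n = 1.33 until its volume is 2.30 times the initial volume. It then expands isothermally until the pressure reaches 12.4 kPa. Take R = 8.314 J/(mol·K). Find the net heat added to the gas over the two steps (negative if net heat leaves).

V₁ = nRT₁/P₁ = 2.61×8.314×532/233 = 49.5 L.
Step 1 — Polytropic n=1.33: T₂ = T₁(V₁/V₂)^(n−1) = 532×(0.435)^0.33 = 404 K; P₂ = P₁(V₁/V₂)^n = 77.0 kPa.
W = (P₁V₁−P₂V₂)/(n−1) = (233×49.5−77.0×114)/0.33 = 8410 J.
ΔU = nCvΔT = 2.61×30.8×(404−532) = -10300 J.
Q = ΔU + W = -1870 J.
State after step 1: P = 77.0 kPa, V = 114 L, T = 404 K.
Step 2 — Isothermal: T stays 404 K; PV = const ⇒ V₂ = 707 L, P₂ = 12.4 kPa.
ΔU = 0 (ideal gas, T constant).
W = nRT ln(V₂/V₁) = 2.61×8.314×404×ln(6.21) = 16000 J.
Q = ΔU + W = 16000 J.
Net over both steps: W = 24400 J, Q = 14100 J, ΔU = -10300 J.

14100 J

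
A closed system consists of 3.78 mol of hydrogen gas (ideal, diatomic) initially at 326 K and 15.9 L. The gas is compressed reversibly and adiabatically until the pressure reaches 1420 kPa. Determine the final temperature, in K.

P₁ = nRT₁/V₁ = 3.78×8.314×326/15.9 = 644 kPa.
Adiabatic: T₂/T₁ = (P₂/P₁)^((γ−1)/γ) ⇒ T₂ = 326×(2.20)^0.286 = 409 K; V₂ = 9.04 L.

409 K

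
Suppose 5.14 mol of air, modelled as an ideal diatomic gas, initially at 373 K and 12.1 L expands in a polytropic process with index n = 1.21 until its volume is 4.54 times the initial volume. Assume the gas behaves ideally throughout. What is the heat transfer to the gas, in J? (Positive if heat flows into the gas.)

9810 J

P₁ = nRT₁/V₁ = 5.14×8.314×373/12.1 = 1320 kPa.
Polytropic n=1.21: T₂ = T₁(V₁/V₂)^(n−1) = 373×(0.220)^0.21 = 271 K; P₂ = P₁(V₁/V₂)^n = 211 kPa.
W = (P₁V₁−P₂V₂)/(n−1) = (1320×12.1−211×54.9)/0.21 = 20700 J.
ΔU = nCvΔT = 5.14×20.8×(271−373) = -10800 J.
Q = ΔU + W = 9810 J.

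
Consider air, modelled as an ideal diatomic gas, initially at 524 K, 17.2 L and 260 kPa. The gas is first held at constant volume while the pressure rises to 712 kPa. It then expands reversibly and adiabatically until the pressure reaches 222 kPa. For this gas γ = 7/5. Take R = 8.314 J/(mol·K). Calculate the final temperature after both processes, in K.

n = P₁V₁/(RT₁) = 260×17.2/(8.314×524) = 1.03 mol.
Step 1 — Isochoric: V stays 17.2 L; P/T = const ⇒ T₂ = 1430 K, P₂ = 712 kPa.
W = 0 (no volume change).
ΔU = nCvΔT = 1.03×20.8×(1430−524) = 19400 J.
Q = ΔU = 19400 J.
State after step 1: P = 712 kPa, V = 17.2 L, T = 1430 K.
Step 2 — Adiabatic: T₂/T₁ = (P₂/P₁)^((γ−1)/γ) ⇒ T₂ = 1430×(0.312)^0.286 = 1030 K; V₂ = 39.5 L.
ΔU = nCvΔT = 1.03×20.8×(1030−1430) = -8670 J.
Q = 0 for an adiabatic process, so W = −ΔU = 8670 J.
Net over both steps: W = 8670 J, Q = 19400 J, ΔU = 10800 J.

1030 K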